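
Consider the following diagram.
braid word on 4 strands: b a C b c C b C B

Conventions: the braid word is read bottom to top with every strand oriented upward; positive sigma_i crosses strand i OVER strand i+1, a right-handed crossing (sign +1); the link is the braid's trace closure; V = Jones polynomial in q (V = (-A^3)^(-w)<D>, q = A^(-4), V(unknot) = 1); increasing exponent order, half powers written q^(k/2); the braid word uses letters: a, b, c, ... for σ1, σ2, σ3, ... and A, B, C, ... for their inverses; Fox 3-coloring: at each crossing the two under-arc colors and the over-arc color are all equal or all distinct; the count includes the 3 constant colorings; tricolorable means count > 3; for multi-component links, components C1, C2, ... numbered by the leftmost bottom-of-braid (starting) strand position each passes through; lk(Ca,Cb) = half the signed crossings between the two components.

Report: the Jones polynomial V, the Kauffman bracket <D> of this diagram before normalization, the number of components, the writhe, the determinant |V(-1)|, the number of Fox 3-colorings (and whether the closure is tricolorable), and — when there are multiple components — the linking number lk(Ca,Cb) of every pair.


V(q) = q^-2 + 2 + q^2
bracket: -A^-5 - 2A^3 - A^11, w = +1
3 components, writhe +1, over 9 crossings
lk(C1,C2) = 0
linking number lk(C1,C3) = +1
lk(C2,C3): -1
det 4, colorings 3 of 3^9 — not tricolorable
observation: det 4 = |V(-1)|; not divisible by 3, so not tricolorable


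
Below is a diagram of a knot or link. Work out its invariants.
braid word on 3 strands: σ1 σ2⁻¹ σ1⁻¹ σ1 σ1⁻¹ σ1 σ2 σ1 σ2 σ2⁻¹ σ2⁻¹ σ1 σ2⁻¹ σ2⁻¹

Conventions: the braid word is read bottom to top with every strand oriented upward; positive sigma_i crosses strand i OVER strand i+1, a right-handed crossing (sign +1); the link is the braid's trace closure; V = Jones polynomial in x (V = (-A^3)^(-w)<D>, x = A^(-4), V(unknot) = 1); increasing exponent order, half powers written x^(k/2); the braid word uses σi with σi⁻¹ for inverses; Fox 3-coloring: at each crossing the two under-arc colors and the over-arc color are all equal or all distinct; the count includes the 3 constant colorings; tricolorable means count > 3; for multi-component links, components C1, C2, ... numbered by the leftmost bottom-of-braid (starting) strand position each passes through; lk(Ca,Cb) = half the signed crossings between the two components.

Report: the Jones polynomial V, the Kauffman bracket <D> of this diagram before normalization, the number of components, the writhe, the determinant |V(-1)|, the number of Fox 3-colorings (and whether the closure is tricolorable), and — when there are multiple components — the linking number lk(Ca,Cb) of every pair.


V(x) = -x^-3 + 2x^-2 - 2x^-1 + 3 - 2x + 2x^2 - x^3
bracket: -A^-12 + 2A^-8 - 2A^-4 + 3 - 2A^4 + 2A^8 - A^12, w = 0
1 component, writhe 0, over 14 crossings
det 13, colorings 3 of 3^14 — not tricolorable
observation: free reduction leaves σ1 σ1 σ2⁻¹ σ1 σ2⁻¹ σ2⁻¹ of the original 14 letters


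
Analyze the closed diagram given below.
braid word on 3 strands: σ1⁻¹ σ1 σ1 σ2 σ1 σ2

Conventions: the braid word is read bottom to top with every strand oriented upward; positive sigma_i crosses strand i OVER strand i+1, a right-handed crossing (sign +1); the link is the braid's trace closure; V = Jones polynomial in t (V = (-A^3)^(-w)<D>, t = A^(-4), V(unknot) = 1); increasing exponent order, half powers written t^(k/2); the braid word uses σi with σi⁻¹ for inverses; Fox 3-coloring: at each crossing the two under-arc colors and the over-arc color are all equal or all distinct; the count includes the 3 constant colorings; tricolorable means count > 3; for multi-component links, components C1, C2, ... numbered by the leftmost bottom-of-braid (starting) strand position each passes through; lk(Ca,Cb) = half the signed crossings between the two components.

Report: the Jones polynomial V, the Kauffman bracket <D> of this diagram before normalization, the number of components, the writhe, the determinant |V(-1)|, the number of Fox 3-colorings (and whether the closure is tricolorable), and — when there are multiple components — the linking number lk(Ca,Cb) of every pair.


Jones polynomial: V(t) = t + t^3 - t^4
<D> = -A^-4 + 1 + A^8; writhe +4
components 1, writhe +4 (6 crossings)
3-colorings: 9 of 3^6, det 3 — tricolorable
note: det 3 = |V(-1)|; divisible by 3, so tricolorable


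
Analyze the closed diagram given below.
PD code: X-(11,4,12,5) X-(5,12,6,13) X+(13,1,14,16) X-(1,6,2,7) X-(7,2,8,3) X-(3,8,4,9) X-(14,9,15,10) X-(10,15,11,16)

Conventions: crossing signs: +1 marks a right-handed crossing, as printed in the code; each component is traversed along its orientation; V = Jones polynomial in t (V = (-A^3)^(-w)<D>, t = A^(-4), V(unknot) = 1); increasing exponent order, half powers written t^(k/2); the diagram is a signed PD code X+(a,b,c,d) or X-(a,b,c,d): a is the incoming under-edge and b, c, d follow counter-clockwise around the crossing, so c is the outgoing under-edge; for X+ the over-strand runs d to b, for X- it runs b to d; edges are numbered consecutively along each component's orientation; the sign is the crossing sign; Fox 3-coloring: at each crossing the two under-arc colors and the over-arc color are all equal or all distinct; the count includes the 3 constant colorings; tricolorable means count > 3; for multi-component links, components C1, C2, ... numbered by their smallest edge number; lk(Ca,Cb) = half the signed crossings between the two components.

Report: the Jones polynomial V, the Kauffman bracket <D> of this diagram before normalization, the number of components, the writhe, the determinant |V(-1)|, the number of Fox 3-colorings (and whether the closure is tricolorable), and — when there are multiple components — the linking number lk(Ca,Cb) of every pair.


V = -t^-9 + 2t^-8 - 3t^-7 + 3t^-6 - 3t^-5 + 3t^-4 - t^-3 + t^-2
<D> = A^-10 - A^-6 + 3A^-2 - 3A^2 + 3A^6 - 3A^10 + 2A^14 - A^18 (w = -6)
1 component over 8 crossings, w = -6
3 Fox colorings among 3^8, |V(-1)| = 17: not tricolorable
why: w = -6 shifts under R1 moves; the (-A^3)^(6) factor cancels that in V


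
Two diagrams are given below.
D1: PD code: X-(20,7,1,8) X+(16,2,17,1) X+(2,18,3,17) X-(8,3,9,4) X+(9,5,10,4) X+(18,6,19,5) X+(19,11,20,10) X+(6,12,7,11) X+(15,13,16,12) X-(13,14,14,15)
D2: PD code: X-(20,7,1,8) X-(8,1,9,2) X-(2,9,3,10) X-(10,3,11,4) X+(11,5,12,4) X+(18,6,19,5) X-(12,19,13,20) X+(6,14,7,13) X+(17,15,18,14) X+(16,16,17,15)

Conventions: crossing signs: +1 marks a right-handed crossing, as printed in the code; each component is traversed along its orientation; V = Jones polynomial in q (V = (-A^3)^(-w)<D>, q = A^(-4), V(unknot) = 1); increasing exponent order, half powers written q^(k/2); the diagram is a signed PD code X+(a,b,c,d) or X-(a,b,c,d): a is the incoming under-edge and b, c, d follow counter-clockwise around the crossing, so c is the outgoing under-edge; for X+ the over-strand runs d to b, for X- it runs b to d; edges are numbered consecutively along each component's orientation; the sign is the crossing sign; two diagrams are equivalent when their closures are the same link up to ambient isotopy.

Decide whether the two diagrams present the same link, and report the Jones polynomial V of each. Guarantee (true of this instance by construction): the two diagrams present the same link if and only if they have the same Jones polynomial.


same link: no
V(D1) = q + q^3 - q^4  [10 crossings, <D> = -A^-4 + 1 + A^8, w = +4]
D2 (bracket A^-4 - 1 + 2A^4 - 2A^8 + 2A^12 - 2A^16 + A^20; 10 crossings at w = 0): V = q^-5 - 2q^-4 + 2q^-3 - 2q^-2 + 2q^-1 - 1 + q
note: 2 values of V(q) split the 2 diagrams


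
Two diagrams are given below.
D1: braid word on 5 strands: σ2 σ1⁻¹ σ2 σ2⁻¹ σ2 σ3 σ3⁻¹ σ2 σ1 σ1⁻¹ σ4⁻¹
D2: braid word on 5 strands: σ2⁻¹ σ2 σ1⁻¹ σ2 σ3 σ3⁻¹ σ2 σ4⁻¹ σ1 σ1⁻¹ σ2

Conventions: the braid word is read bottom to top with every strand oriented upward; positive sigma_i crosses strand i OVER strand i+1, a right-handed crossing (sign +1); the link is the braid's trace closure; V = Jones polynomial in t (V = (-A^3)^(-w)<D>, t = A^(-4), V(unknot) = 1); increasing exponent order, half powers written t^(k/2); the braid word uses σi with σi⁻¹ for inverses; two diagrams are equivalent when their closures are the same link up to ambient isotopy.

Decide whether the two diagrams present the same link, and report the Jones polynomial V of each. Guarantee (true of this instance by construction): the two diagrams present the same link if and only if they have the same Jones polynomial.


same link: yes
V(D1) = -t^(1/2) - t^(3/2) - t^(5/2) + t^(9/2)  [11 crossings, <D> = -A^-15 + A^-7 + A^-3 + A, w = +1]
V(D2) = -t^(1/2) - t^(3/2) - t^(5/2) + t^(9/2)  [11 crossings, <D> = -A^-15 + A^-7 + A^-3 + A, w = +1]
insight: one V(t) for all 2 diagrams — one class (guaranteed)


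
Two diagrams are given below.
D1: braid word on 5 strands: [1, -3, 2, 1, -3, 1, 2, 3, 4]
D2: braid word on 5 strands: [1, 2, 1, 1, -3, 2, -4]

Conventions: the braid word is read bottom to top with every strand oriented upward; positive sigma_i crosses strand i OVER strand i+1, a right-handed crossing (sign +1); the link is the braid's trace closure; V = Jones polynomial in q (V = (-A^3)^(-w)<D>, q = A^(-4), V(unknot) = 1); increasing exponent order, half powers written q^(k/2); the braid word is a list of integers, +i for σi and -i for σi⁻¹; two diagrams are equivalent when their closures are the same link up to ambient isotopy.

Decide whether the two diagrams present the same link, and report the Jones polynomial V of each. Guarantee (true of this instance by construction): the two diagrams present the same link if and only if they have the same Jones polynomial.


equivalent: yes
V(D1) = -q^(3/2) - q^(7/2) + q^(9/2) - q^(11/2)  (w +5, c 9, <D> = A^-7 - A^-3 + A + A^9)
V(D2) = -q^(3/2) - q^(7/2) + q^(9/2) - q^(11/2)  (w +3, c 7, <D> = A^-13 - A^-9 + A^-5 + A^3)
why: one V(q) for all 2 diagrams — one class (guaranteed)


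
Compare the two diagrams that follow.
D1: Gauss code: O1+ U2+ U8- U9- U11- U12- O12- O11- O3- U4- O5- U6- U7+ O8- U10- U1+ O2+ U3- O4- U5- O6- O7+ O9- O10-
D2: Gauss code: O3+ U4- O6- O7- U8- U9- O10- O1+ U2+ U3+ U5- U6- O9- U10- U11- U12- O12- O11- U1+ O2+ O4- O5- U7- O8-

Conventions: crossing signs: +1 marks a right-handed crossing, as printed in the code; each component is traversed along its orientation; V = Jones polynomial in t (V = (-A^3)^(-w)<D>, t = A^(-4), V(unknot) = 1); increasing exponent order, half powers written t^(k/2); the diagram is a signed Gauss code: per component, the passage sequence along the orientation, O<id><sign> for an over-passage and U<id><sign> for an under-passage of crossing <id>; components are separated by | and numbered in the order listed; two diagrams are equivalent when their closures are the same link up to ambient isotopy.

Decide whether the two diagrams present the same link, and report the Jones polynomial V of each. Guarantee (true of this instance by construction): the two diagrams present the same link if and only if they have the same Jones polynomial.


same link: yes
V(D1) = -t^-4 + t^-3 + t^-1  [12 crossings, <D> = A^-14 + A^-6 - A^-2, w = -6]
V(D2) = -t^-4 + t^-3 + t^-1  [12 crossings, <D> = A^-14 + A^-6 - A^-2, w = -6]
insight: one V(t) for all 2 diagrams — one class (guaranteed)


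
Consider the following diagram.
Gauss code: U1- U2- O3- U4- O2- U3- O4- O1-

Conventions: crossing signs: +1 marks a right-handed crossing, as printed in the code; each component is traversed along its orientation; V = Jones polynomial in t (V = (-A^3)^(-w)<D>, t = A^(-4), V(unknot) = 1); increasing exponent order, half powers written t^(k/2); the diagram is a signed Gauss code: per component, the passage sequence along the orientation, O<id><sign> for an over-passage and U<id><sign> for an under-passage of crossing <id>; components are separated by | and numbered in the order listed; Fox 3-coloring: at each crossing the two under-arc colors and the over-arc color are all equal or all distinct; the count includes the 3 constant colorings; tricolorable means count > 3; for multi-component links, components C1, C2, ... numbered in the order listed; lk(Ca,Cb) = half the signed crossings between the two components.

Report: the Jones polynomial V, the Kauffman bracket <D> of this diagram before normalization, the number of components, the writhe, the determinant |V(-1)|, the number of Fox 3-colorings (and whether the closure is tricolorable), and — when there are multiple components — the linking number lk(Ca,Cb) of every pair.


Jones polynomial: V(t) = -t^-4 + t^-3 + t^-1
<D> = A^-8 + 1 - A^4; writhe -4
components 1, writhe -4 (4 crossings)
3-colorings: 9 of 3^4, det 3 — tricolorable
note: w = -4 shifts under R1 moves; the (-A^3)^(4) factor cancels that in V


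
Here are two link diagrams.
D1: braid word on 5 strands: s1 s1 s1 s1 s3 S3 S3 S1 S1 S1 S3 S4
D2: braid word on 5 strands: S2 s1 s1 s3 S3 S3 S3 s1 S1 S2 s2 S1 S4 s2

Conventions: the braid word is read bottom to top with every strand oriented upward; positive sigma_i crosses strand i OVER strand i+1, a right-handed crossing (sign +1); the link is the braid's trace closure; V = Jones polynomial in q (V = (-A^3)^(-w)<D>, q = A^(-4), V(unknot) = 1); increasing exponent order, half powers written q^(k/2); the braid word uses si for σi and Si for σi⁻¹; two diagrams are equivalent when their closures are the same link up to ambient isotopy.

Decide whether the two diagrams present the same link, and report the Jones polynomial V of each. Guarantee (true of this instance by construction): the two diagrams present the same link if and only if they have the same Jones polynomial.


equivalent: yes
D1 (bracket A^-6 + A^-2 + A^2 + A^6; 12 crossings at w = -2): V = q^-3 + q^-2 + q^-1 + 1
V(D2) = q^-3 + q^-2 + q^-1 + 1  [14 crossings, <D> = A^-6 + A^-2 + A^2 + A^6, w = -2]
observation: one V(q) for all 2 diagrams — one class (guaranteed)


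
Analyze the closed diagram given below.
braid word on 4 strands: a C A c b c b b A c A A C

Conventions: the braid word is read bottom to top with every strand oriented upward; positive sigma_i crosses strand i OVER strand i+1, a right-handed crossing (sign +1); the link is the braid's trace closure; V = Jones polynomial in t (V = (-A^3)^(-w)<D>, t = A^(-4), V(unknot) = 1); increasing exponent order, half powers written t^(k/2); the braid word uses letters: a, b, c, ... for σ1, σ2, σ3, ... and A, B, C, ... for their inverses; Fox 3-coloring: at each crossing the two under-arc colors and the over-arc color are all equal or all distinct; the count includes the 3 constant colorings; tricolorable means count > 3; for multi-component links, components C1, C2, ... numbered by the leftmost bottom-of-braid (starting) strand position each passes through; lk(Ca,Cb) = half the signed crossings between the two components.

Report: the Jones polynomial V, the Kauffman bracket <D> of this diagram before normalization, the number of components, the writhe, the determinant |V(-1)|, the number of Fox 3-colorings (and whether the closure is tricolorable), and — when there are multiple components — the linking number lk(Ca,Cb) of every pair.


Jones polynomial: V(t) = -t^-3 + t^-2 - t^-1 + 3 - t + t^2 - t^3
<D> = A^-9 - A^-5 + A^-1 - 3A^3 + A^7 - A^11 + A^15; writhe +1
components 1, writhe +1 (13 crossings)
3-colorings: 27 of 3^13, det 9 — tricolorable
note: det 9 = |V(-1)|; divisible by 3, so tricolorable


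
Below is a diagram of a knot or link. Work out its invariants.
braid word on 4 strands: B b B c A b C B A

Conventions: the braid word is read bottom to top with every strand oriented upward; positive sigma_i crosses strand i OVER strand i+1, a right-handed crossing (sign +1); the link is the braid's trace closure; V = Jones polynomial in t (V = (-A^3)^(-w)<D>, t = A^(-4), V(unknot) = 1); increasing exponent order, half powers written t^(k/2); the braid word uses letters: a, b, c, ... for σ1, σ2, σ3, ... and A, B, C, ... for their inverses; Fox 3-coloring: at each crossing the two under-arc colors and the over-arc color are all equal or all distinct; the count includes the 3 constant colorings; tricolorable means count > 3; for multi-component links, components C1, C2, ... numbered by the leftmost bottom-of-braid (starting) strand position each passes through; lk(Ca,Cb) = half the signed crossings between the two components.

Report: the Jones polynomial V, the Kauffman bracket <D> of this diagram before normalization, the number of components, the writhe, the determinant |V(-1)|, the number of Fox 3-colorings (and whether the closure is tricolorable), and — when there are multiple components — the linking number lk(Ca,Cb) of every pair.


V(t) = -t^-4 + t^-3 + t^-1
bracket: -A^-5 - A^3 + A^7, w = -3
1 component, writhe -3, over 9 crossings
det 3, colorings 9 of 3^9 — tricolorable
observation: w = -3 (over 9 crossings) is diagram-only; (-A^3)^(3) removes it from V


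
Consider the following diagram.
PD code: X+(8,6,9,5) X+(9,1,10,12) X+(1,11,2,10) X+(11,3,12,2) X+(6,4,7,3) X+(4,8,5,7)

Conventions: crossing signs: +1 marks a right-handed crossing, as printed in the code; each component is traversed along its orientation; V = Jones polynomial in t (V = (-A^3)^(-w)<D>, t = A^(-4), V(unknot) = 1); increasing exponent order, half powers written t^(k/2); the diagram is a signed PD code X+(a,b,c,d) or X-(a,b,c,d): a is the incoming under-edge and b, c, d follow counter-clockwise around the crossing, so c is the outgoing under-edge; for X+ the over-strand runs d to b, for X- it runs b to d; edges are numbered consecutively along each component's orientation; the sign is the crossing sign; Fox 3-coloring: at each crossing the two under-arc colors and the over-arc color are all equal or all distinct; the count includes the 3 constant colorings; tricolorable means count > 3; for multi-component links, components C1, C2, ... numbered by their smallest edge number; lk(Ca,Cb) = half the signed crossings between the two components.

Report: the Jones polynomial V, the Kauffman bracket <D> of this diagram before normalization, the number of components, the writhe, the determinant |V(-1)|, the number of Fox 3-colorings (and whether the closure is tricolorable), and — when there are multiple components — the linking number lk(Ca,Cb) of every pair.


V(t) = t^2 + 2t^4 - 2t^5 + t^6 - 2t^7 + t^8
bracket: A^-14 - 2A^-10 + A^-6 - 2A^-2 + 2A^2 + A^10, w = +6
1 component, writhe +6, over 6 crossings
det 9, colorings 27 of 3^6 — tricolorable
observation: |V(-1)| = 9: so tricolorable, since 3 divides 9


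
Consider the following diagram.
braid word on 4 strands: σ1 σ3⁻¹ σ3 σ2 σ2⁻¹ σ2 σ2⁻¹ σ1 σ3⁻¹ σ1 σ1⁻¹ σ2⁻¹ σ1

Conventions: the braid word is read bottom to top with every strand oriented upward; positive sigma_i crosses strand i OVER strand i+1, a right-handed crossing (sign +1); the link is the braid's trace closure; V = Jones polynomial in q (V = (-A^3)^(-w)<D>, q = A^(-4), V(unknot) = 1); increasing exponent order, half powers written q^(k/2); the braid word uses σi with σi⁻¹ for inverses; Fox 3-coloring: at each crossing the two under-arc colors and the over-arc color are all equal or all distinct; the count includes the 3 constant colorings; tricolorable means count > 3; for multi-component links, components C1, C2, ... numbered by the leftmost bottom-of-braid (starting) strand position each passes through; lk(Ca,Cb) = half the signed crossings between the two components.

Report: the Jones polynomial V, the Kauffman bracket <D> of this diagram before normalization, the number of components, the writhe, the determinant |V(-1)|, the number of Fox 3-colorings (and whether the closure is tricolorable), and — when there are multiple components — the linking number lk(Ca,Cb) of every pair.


V(q) = q + q^3 - q^4
bracket: A^-13 - A^-9 - A^-1, w = +1
1 component, writhe +1, over 13 crossings
det 3, colorings 9 of 3^13 — tricolorable
observation: det 3 = |V(-1)|; divisible by 3, so tricolorable


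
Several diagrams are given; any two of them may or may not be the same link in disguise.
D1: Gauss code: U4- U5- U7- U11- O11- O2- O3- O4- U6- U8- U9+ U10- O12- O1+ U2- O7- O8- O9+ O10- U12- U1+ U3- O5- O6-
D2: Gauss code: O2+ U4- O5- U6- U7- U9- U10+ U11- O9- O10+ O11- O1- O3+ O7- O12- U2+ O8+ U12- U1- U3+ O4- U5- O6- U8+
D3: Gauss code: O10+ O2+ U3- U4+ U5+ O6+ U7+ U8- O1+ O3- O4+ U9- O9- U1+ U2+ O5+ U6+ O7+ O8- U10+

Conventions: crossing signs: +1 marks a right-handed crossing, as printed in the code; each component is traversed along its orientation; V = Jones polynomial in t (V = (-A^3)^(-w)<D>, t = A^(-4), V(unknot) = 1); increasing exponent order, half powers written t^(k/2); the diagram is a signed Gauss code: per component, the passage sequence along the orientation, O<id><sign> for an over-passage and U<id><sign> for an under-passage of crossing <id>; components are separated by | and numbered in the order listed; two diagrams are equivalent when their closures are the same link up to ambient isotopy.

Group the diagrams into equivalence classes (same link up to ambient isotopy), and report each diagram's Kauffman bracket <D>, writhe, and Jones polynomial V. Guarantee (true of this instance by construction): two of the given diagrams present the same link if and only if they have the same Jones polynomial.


grouping into links: {D1} | {D2} | {D3}
V(D1) = -t^-7 + t^-6 - t^-5 + t^-4 + t^-2  (w -8, c 12, <D> = A^-16 + A^-8 - A^-4 + 1 - A^4)
V(D2) = t^-5 - 2t^-4 + 2t^-3 - 2t^-2 + 2t^-1 - 1 + t  (w -4, c 12, <D> = A^-16 - A^-12 + 2A^-8 - 2A^-4 + 2 - 2A^4 + A^8)
V(D3) = t + t^3 - t^4  (w +4, c 10, <D> = -A^-4 + 1 + A^8)
key observation: 3 values of V(t) split the 3 diagrams


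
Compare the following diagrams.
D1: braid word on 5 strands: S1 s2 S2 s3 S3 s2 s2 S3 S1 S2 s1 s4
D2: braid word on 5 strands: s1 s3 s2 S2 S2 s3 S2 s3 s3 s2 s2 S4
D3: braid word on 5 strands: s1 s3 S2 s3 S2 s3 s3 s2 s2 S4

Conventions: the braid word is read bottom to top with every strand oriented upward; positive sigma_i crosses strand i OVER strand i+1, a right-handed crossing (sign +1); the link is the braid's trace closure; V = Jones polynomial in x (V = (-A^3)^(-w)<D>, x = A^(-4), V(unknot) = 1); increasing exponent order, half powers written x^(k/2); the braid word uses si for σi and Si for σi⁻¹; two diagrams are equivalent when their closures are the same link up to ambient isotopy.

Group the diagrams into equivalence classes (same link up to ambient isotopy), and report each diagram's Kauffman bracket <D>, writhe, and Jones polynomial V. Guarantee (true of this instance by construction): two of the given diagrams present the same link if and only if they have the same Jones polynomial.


grouping into links: {D1} | {D2, D3}
V(D1) = 1  (w 0, c 12, <D> = 1)
V(D2) = 2x - 2x^2 + 3x^3 - 3x^4 + 2x^5 - 2x^6 + x^7  (w +4, c 12, <D> = A^-16 - 2A^-12 + 2A^-8 - 3A^-4 + 3 - 2A^4 + 2A^8)
D3 (bracket A^-16 - 2A^-12 + 2A^-8 - 3A^-4 + 3 - 2A^4 + 2A^8; 10 crossings at w = +4): V = 2x - 2x^2 + 3x^3 - 3x^4 + 2x^5 - 2x^6 + x^7
why: V(x) takes 2 values over 3 diagrams, fixing the grouping


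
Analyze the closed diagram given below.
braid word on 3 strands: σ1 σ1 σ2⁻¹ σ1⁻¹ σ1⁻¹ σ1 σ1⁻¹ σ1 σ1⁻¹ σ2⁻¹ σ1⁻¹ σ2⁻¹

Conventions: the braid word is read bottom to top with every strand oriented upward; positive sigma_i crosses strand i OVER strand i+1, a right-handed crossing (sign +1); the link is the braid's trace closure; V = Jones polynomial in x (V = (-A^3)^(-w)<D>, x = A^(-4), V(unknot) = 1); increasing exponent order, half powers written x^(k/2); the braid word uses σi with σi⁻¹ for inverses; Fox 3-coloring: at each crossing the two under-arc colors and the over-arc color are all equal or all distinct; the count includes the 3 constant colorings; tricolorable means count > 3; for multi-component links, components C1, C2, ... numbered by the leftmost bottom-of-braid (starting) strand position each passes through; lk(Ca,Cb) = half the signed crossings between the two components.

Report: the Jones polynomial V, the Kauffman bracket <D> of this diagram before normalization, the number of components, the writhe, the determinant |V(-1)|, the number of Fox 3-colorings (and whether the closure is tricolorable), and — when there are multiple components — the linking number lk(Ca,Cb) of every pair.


V(x) = -x^-6 + x^-5 - x^-4 + 2x^-3 - x^-2 + x^-1
bracket: A^-8 - A^-4 + 2 - A^4 + A^8 - A^12, w = -4
1 component, writhe -4, over 12 crossings
det 7, colorings 3 of 3^12 — not tricolorable
observation: w = -4 shifts under R1 moves; the (-A^3)^(4) factor cancels that in V


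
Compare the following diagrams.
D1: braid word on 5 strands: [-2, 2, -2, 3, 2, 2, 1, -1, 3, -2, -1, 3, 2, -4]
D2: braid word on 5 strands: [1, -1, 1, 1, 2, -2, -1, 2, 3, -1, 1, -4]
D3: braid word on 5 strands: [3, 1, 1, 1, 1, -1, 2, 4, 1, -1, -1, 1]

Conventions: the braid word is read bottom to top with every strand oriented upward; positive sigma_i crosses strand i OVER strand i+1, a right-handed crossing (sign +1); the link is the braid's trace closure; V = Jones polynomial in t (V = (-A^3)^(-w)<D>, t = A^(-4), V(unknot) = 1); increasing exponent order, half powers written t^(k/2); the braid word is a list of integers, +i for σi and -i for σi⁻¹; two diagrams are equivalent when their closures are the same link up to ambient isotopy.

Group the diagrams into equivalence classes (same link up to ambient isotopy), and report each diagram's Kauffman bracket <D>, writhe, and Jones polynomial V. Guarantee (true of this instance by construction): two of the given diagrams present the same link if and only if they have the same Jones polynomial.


grouping into links: {D1} | {D2} | {D3}
V(D1) = t - t^2 + 2t^3 - t^4 + t^5 - t^6  (w +2, c 14, <D> = -A^-18 + A^-14 - A^-10 + 2A^-6 - A^-2 + A^2)
D2 (bracket A^6; 12 crossings at w = +2): V = 1
V(D3) = t + t^3 - t^4  [12 crossings, <D> = -A^2 + A^6 + A^14, w = +6]
why: 3 classes among 3 diagrams; unequal V(t) rules out equality


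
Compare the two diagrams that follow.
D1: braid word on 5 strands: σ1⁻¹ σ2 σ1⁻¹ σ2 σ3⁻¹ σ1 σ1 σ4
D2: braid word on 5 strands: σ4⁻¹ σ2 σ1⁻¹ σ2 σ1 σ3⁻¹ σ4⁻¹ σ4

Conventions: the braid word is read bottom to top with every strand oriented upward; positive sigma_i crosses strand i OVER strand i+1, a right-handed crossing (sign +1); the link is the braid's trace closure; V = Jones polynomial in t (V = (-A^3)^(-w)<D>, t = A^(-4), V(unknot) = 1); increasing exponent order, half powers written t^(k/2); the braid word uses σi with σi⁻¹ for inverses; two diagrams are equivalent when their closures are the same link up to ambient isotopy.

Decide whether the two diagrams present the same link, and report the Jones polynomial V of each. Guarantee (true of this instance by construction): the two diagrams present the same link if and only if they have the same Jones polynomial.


same link: yes
V(D1) = 1  [8 crossings, <D> = A^6, w = +2]
D2 (bracket 1; 8 crossings at w = 0): V = 1
note: Markov moves rewrite D1 (8 crossings) into D2 (8)


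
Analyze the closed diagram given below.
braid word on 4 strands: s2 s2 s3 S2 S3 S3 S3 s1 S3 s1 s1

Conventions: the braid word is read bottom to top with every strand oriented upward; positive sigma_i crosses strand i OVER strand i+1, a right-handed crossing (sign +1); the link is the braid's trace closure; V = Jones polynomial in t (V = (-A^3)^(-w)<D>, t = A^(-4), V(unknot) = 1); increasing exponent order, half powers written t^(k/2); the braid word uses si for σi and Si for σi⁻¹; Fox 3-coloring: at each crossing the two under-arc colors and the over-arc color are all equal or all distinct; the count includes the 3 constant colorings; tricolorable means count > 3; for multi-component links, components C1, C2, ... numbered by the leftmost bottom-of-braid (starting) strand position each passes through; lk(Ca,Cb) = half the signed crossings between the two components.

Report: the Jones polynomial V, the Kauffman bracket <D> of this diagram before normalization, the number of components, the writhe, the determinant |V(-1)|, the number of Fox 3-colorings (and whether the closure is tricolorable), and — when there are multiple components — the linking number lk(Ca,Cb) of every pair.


Jones polynomial: V(t) = t^-4 - 2t^-3 + 3t^-2 - 5t^-1 + 6 - 5t + 5t^2 - 3t^3 + 2t^4 - t^5
<D> = A^-17 - 2A^-13 + 3A^-9 - 5A^-5 + 5A^-1 - 6A^3 + 5A^7 - 3A^11 + 2A^15 - A^19; writhe +1
components 1, writhe +1 (11 crossings)
3-colorings: 9 of 3^11, det 33 — tricolorable
note: |V(-1)| = 33: so tricolorable, since 3 divides 33


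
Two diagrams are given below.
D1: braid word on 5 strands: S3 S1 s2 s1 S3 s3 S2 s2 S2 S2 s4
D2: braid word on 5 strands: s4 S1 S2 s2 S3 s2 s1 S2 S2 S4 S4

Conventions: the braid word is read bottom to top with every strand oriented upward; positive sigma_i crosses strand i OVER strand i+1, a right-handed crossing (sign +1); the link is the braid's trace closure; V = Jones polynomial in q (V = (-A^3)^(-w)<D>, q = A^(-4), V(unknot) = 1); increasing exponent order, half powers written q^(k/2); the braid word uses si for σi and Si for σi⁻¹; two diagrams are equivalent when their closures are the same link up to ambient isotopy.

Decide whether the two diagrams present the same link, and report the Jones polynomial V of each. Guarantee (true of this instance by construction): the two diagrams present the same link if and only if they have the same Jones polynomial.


same link: yes
V(D1) = -q^(-5/2) - q^(-1/2)  [11 crossings, <D> = A^-1 + A^7, w = -1]
V(D2) = -q^(-5/2) - q^(-1/2)  (w -3, c 11, <D> = A^-7 + A)
note: all 2 diagrams share one V(q), hence one class


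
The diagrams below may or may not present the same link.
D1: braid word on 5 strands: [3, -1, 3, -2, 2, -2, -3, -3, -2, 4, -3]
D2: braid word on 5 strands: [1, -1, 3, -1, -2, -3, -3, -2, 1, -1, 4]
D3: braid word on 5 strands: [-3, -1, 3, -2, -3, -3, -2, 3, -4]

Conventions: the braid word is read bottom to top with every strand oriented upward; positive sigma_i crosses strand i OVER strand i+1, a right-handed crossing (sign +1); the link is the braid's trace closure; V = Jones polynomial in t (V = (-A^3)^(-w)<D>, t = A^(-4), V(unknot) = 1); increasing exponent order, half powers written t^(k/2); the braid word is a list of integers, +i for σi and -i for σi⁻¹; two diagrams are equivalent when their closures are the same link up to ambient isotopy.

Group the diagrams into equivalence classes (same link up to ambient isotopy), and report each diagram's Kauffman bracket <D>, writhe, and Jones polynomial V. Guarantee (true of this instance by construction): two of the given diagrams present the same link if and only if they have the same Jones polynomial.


equivalence classes: {D1, D2, D3}
D1 (bracket A^-7 - A^-3 + A + A^9; 11 crossings at w = -3): V = -t^(-9/2) - t^(-5/2) + t^(-3/2) - t^(-1/2)
V(D2) = -t^(-9/2) - t^(-5/2) + t^(-3/2) - t^(-1/2)  (w -3, c 11, <D> = A^-7 - A^-3 + A + A^9)
V(D3) = -t^(-9/2) - t^(-5/2) + t^(-3/2) - t^(-1/2)  (w -5, c 9, <D> = A^-13 - A^-9 + A^-5 + A^3)
observation: all 3 diagrams share one V(t), hence one class


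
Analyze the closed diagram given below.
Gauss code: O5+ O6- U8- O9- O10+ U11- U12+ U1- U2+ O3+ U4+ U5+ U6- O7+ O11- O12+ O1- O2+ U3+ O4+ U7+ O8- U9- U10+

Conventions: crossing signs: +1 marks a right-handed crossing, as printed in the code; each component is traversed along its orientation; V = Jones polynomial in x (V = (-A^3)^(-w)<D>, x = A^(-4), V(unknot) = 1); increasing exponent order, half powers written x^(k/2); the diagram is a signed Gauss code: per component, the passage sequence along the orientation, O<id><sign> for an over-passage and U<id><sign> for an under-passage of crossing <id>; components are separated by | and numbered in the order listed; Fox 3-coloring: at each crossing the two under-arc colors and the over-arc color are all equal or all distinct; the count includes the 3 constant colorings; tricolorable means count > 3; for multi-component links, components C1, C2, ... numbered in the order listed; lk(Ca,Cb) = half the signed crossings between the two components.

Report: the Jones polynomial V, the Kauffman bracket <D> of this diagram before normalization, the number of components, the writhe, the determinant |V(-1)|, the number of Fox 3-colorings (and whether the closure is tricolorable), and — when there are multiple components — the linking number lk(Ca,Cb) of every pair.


V = x + x^3 - x^4
<D> = -A^-10 + A^-6 + A^2 (w = +2)
1 component over 12 crossings, w = +2
9 Fox colorings among 3^12, |V(-1)| = 3: tricolorable
why: the span of V is 3, forcing >= 3 crossings in any diagram


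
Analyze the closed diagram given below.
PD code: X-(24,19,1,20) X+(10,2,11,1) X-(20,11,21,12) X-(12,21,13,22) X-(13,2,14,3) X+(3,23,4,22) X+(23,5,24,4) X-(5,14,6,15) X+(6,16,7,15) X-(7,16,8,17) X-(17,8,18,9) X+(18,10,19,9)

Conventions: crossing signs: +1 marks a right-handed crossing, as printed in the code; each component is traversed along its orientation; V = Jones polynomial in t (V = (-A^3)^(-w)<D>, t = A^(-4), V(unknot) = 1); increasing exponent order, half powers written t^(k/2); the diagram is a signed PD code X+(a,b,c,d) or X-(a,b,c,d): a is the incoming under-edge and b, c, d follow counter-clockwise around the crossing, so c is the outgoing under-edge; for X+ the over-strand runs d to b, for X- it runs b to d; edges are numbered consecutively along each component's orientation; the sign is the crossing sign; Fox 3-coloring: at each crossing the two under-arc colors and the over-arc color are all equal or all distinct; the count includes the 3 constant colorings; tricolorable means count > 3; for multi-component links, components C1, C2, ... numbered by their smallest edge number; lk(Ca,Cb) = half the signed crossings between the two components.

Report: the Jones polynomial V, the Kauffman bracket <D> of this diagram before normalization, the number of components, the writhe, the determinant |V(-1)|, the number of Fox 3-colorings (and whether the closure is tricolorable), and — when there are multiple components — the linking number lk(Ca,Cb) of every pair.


V = -t^-5 + t^-4 - t^-3 + 2t^-2 - t^-1 + 2 - t
<D> = -A^-10 + 2A^-6 - A^-2 + 2A^2 - A^6 + A^10 - A^14 (w = -2)
1 component over 12 crossings, w = -2
9 Fox colorings among 3^12, |V(-1)| = 9: tricolorable
why: w = -2 shifts under R1 moves; the (-A^3)^(2) factor cancels that in V


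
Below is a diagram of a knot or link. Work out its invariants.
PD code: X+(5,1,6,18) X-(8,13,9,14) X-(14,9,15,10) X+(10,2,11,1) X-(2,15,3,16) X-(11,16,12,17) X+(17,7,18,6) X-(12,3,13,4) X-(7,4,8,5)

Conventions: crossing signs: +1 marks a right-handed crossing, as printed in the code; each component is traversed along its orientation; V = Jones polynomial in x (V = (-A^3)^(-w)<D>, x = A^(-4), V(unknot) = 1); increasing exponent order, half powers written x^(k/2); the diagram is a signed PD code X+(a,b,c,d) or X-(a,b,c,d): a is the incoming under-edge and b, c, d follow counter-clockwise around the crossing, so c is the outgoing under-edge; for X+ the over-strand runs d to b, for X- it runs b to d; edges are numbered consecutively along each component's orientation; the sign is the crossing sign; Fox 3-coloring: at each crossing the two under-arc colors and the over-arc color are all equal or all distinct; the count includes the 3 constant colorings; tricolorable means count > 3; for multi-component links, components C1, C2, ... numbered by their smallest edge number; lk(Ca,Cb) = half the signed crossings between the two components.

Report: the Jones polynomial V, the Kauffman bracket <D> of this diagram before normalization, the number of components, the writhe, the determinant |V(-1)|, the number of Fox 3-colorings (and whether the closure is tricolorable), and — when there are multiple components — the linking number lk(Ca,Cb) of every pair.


Jones polynomial: V(x) = -x^-6 + 2x^-5 - 2x^-4 + 3x^-3 - 3x^-2 + 2x^-1 - 1 + x
<D> = -A^-13 + A^-9 - 2A^-5 + 3A^-1 - 3A^3 + 2A^7 - 2A^11 + A^15; writhe -3
components 1, writhe -3 (9 crossings)
3-colorings: 9 of 3^9, det 15 — tricolorable
note: V spans 7 powers of x: at least 7 crossings in any diagram


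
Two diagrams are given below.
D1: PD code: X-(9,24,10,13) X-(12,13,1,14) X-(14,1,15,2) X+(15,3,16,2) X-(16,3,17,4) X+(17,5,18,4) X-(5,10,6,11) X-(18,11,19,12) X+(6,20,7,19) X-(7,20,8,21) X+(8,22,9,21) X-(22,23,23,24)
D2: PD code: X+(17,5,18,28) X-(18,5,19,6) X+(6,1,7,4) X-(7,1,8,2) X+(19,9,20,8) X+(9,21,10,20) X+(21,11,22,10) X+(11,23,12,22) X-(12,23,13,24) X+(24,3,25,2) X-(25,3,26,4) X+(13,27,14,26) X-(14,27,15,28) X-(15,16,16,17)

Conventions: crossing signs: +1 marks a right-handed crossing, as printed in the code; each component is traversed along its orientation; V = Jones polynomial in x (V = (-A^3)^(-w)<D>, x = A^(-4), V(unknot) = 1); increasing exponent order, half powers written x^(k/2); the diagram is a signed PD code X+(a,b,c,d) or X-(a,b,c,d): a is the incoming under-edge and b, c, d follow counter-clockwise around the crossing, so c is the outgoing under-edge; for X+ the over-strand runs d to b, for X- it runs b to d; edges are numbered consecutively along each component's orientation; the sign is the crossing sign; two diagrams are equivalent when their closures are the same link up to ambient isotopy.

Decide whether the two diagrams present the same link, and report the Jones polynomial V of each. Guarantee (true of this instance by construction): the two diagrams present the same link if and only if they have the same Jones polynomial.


equivalent: no
D1 (bracket -A^-10 - A^-2; 12 crossings at w = -4): V = -x^(-5/2) - x^(-1/2)
D2 (bracket A^-12 - A^-4 - 1 - A^4; 14 crossings at w = +2): V = -x^(1/2) - x^(3/2) - x^(5/2) + x^(9/2)
key observation: 2 classes among 2 diagrams; unequal V(x) rules out equality


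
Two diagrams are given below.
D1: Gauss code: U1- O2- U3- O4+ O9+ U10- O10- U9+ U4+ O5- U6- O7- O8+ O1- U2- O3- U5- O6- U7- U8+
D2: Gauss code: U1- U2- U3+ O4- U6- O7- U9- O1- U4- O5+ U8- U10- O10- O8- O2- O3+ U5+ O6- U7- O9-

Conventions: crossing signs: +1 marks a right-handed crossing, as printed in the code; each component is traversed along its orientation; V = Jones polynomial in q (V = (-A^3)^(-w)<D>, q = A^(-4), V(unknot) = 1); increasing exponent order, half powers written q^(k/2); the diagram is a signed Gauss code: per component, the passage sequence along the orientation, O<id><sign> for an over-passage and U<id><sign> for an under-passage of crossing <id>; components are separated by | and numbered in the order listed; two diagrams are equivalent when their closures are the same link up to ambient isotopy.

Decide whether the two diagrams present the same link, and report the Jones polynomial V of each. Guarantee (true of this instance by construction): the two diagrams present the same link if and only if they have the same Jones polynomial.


equivalent: yes
V(D1) = -q^-7 + q^-6 - q^-5 + q^-4 + q^-2  (w -4, c 10, <D> = A^-4 + A^4 - A^8 + A^12 - A^16)
V(D2) = -q^-7 + q^-6 - q^-5 + q^-4 + q^-2  [10 crossings, <D> = A^-10 + A^-2 - A^2 + A^6 - A^10, w = -6]
key observation: from 10 to 10 crossings by R-moves: one link, two diagrams


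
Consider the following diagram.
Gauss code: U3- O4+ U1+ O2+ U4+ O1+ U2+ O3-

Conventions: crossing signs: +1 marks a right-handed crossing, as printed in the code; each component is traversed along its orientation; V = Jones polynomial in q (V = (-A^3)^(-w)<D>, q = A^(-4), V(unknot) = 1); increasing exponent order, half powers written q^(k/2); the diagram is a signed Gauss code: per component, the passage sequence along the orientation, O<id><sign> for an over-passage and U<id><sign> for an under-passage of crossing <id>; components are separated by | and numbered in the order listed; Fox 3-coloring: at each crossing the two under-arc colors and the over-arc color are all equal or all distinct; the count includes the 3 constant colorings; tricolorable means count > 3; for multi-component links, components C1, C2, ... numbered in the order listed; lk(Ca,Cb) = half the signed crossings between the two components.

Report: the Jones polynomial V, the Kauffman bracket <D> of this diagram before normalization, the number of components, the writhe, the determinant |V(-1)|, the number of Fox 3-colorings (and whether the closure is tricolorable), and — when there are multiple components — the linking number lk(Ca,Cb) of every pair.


V(q) = q + q^3 - q^4
bracket: -A^-10 + A^-6 + A^2, w = +2
1 component, writhe +2, over 4 crossings
det 3, colorings 9 of 3^4 — tricolorable
observation: |V(-1)| = 3: so tricolorable, since 3 divides 3
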